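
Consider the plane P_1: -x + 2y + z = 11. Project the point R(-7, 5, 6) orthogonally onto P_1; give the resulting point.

(-5, 1, 4)

Foot = R − λn with λ = (n·R − d)/|n|² = (23 − 11)/6 = 2.
Foot = (-7, 5, 6) − 2·(-1, 2, 1) = (-5, 1, 4).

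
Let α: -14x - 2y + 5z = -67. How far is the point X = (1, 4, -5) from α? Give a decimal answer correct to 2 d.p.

1.33

n·X − d = (-14)·(1) + (-2)·(4) + (5)·(-5) − (-67) = 20; |n| = √225.
Distance = |20| / √225 = 20/√225 ≈ 1.33.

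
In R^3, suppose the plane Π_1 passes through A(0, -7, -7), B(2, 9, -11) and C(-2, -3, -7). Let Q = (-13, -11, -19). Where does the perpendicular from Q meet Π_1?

AB = (2, 16, -4), AC = (-2, 4, 0); a normal to Π_1 is AB × AC = (16, 8, 40).
Using A: Π_1 has equation 16x + 8y + 40z = -336.
Foot = Q − λn with λ = (n·Q − d)/|n|² = (-1056 − (-336))/1920 = -3/8.
Foot = (-13, -11, -19) − (-3/8)·(16, 8, 40) = (-7, -8, -4).

(-7, -8, -4)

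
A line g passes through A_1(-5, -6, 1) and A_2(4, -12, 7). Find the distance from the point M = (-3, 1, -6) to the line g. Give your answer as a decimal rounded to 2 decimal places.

8.57

A direction vector for g is A_2 − A_1 = (9, -6, 6).
Taking (-5, -6, 1) on g with direction v = (9, -6, 6): w = M − (-5, -6, 1) = (2, 7, -7), and w × v = (0, -75, -75).
Distance = |w × v| / |v| = √11250 / √153 ≈ 8.57.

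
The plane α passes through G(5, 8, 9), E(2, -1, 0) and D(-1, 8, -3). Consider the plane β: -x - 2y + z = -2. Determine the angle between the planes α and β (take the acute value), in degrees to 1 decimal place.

GE = (-3, -9, -9), GD = (-6, 0, -12); a normal to α is GE × GD = (108, 18, -54).
Using G: α has equation 108x + 18y - 54z = 198.
cos θ = |n₁·n₂| / (|n₁||n₂|) = |-198| / (√14904 · √6).
θ = arccos(0.66212) ≈ 48.5°.

48.5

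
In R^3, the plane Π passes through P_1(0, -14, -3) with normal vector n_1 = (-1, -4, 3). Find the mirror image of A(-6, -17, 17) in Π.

(0, 7, -1)

Π: n_1·r = n_1·P_1 gives -x - 4y + 3z = 47.
λ = (n·A − d)/|n|² = (125 − 47)/26 = 3.
Reflection = A − 2λn = (-6, -17, 17) − 6·(-1, -4, 3) = (0, 7, -1).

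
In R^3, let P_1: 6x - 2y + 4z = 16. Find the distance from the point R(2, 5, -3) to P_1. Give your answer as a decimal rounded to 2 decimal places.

n·R − d = (6)·(2) + (-2)·(5) + (4)·(-3) − 16 = -26; |n| = √56.
Distance = |-26| / √56 = 26/√56 ≈ 3.47.

3.47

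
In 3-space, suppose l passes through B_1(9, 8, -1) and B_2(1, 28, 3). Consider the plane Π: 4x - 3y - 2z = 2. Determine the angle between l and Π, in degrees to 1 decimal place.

57.9

A direction vector for l is B_2 − B_1 = (-8, 20, 4).
sin θ = |n·v| / (|n||v|) = |-100| / (√29 · √480) = 0.84758.
θ ≈ 57.9°.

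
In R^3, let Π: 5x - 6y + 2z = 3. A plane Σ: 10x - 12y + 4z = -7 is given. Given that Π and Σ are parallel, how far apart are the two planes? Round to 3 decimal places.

0.806

Rescale Σ by 1/2: 5x - 6y + 2z = -7/2. Then distance = |3 − (-7/2)| / √65 ≈ 0.806.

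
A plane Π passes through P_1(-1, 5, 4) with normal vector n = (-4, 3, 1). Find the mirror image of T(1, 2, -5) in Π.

Π: n·r = n·P_1 gives -4x + 3y + z = 23.
λ = (n·T − d)/|n|² = (-3 − 23)/26 = -1.
Reflection = T − 2λn = (1, 2, -5) − (-2)·(-4, 3, 1) = (-7, 8, -3).

(-7, 8, -3)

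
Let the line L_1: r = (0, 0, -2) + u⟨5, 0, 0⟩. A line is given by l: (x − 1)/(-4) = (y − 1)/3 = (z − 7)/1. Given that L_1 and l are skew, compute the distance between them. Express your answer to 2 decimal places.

8.22

l has direction (-4, 3, 1) through (1, 1, 7).
Common perpendicular direction n = (5, 0, 0) × (-4, 3, 1) = (0, -5, 15).
With w = (1, 1, 7) − (0, 0, -2) = (1, 1, 9), w · n = 130.
Distance = |w · n| / |n| = |130| / √250 ≈ 8.22.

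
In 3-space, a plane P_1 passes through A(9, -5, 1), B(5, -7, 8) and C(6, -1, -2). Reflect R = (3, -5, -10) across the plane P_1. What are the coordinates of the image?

AB = (-4, -2, 7), AC = (-3, 4, -3); a normal to P_1 is AB × AC = (-22, -33, -22).
Using A: P_1 has equation -22x - 33y - 22z = -55.
λ = (n·R − d)/|n|² = (319 − (-55))/2057 = 2/11.
Reflection = R − 2λn = (3, -5, -10) − (4/11)·(-22, -33, -22) = (11, 7, -2).

(11, 7, -2)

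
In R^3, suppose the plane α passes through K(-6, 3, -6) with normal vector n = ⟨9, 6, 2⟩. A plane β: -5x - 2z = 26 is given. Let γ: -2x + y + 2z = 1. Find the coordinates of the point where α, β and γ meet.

(-4, -1, -3)

α: n·r = n·K gives 9x + 6y + 2z = -48.
Solving the 3×3 linear system 9x + 6y + 2z = -48, -5x - 2z = 26, -2x + y + 2z = 1 (e.g. by elimination or Cramer's rule, determinant = 92) gives (-4, -1, -3).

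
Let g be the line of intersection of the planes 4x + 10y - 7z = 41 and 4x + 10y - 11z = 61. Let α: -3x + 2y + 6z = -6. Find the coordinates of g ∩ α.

(-6, 3, -5)

Direction of g: (4, 10, -7) × (4, 10, -11) = (-40, 16, 0).
A point on g: solving the two plane equations with x = -21 gives (-21, 9, -5).
Substitute r = (-21, 9, -5) + t(-40, 16, 0) into the plane: 51 + 152t = -6, so t = -3/8.
Intersection: (-21, 9, -5) + (-3/8)·(-40, 16, 0) = (-6, 3, -5).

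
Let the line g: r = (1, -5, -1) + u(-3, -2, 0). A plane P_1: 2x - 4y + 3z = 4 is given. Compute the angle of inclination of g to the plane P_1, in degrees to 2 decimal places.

sin θ = |n·v| / (|n||v|) = |2| / (√29 · √13) = 0.10301.
θ ≈ 5.91°.

5.91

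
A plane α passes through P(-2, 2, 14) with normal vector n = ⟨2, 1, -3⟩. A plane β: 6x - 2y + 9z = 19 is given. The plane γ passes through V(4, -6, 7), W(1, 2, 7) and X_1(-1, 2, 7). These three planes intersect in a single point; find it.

α: n·r = n·P gives 2x + y - 3z = -44.
VW = (-3, 8, 0), VX_1 = (-5, 8, 0); a normal to γ is VW × VX_1 = (0, 0, 16).
Using V: γ has equation 16z = 112.
Solving the 3×3 linear system 2x + y - 3z = -44, 6x - 2y + 9z = 19, 16z = 112 (e.g. by elimination or Cramer's rule, determinant = -160) gives (-9, -5, 7).

(-9, -5, 7)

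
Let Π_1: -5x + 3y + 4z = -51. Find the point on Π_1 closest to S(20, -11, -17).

(5, -2, -5)

Foot = S − λn with λ = (n·S − d)/|n|² = (-201 − (-51))/50 = -3.
Foot = (20, -11, -17) − (-3)·(-5, 3, 4) = (5, -2, -5).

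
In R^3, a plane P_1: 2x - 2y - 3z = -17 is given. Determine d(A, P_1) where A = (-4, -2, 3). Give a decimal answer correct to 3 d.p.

0.970

n·A − d = (2)·(-4) + (-2)·(-2) + (-3)·(3) − (-17) = 4; |n| = √17.
Distance = |4| / √17 = 4/√17 ≈ 0.970.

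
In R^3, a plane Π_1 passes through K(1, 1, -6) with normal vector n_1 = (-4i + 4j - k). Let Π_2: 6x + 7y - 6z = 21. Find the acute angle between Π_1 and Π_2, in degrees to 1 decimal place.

Π_1: n_1·r = n_1·K gives -4x + 4y - z = 6.
cos θ = |n₁·n₂| / (|n₁||n₂|) = |10| / (√33 · √121).
θ = arccos(0.15825) ≈ 80.9°.

80.9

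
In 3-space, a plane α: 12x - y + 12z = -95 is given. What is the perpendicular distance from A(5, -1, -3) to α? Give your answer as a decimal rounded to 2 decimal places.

n·A − d = (12)·(5) + (-1)·(-1) + (12)·(-3) − (-95) = 120; |n| = √289.
Distance = |120| / √289 = 120/√289 ≈ 7.06.

7.06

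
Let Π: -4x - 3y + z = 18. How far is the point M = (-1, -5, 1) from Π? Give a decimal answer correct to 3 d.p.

n·M − d = (-4)·(-1) + (-3)·(-5) + (1)·(1) − 18 = 2; |n| = √26.
Distance = |2| / √26 = 2/√26 ≈ 0.392.

0.392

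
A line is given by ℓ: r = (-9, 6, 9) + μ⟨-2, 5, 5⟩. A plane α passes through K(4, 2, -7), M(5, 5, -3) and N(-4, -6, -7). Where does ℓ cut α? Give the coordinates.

(-5, -4, -1)

KM = (1, 3, 4), KN = (-8, -8, 0); a normal to α is KM × KN = (32, -32, 16).
Using K: α has equation 32x - 32y + 16z = -48.
Substitute r = (-9, 6, 9) + t(-2, 5, 5) into the plane: -336 + (-144)t = -48, so t = -2.
Intersection: (-9, 6, 9) + (-2)·(-2, 5, 5) = (-5, -4, -1).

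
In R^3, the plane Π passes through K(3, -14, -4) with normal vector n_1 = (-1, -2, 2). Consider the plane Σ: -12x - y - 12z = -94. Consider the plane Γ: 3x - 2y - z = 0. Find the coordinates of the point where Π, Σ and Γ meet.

(1, -2, 7)

Π: n_1·r = n_1·K gives -x - 2y + 2z = 17.
Solving the 3×3 linear system -x - 2y + 2z = 17, -12x - y - 12z = -94, 3x - 2y - z = 0 (e.g. by elimination or Cramer's rule, determinant = 173) gives (1, -2, 7).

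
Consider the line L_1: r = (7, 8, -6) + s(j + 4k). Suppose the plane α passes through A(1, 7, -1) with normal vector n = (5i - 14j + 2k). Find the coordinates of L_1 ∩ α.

α: n·r = n·A gives 5x - 14y + 2z = -95.
Substitute r = (7, 8, -6) + t(0, 1, 4) into the plane: -89 + (-6)t = -95, so t = 1.
Intersection: (7, 8, -6) + 1·(0, 1, 4) = (7, 9, -2).

(7, 9, -2)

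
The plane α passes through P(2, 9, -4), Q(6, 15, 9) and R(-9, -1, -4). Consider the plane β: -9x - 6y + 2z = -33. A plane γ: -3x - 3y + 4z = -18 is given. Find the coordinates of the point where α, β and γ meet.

(-1, 7, 0)

PQ = (4, 6, 13), PR = (-11, -10, 0); a normal to α is PQ × PR = (130, -143, 26).
Using P: α has equation 130x - 143y + 26z = -1131.
Solving the 3×3 linear system 130x - 143y + 26z = -1131, -9x - 6y + 2z = -33, -3x - 3y + 4z = -18 (e.g. by elimination or Cramer's rule, determinant = -6396) gives (-1, 7, 0).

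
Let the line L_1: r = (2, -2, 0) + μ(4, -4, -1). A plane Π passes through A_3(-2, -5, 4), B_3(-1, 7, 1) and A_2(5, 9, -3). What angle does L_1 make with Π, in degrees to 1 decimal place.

A_3B_3 = (1, 12, -3), A_3A_2 = (7, 14, -7); a normal to Π is A_3B_3 × A_3A_2 = (-42, -14, -70).
Using A_3: Π has equation -42x - 14y - 70z = -126.
sin θ = |n·v| / (|n||v|) = |-42| / (√6860 · √33) = 0.08827.
θ ≈ 5.1°.

5.1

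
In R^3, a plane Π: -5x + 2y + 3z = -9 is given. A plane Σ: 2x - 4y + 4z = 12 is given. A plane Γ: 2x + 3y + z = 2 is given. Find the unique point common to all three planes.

Solving the 3×3 linear system -5x + 2y + 3z = -9, 2x - 4y + 4z = 12, 2x + 3y + z = 2 (e.g. by elimination or Cramer's rule, determinant = 134) gives (2, -1, 1).

(2, -1, 1)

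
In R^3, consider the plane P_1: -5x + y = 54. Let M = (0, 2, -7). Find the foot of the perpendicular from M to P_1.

Foot = M − λn with λ = (n·M − d)/|n|² = (2 − 54)/26 = -2.
Foot = (0, 2, -7) − (-2)·(-5, 1, 0) = (-10, 4, -7).

(-10, 4, -7)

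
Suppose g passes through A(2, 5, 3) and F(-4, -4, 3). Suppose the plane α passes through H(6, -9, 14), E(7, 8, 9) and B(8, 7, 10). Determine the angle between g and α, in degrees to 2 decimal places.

4.25

A direction vector for g is F − A = (-6, -9, 0).
HE = (1, 17, -5), HB = (2, 16, -4); a normal to α is HE × HB = (12, -6, -18).
Using H: α has equation 12x - 6y - 18z = -126.
sin θ = |n·v| / (|n||v|) = |-18| / (√504 · √117) = 0.07412.
θ ≈ 4.25°.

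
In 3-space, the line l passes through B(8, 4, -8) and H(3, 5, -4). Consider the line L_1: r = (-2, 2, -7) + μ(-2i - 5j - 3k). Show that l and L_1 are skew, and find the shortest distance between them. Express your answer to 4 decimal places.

2.4662

A direction vector for l is H − B = (-5, 1, 4).
Common perpendicular direction n = (-5, 1, 4) × (-2, -5, -3) = (17, -23, 27).
With w = (-2, 2, -7) − (8, 4, -8) = (-10, -2, 1), w · n = -97.
Since n ≠ 0 the lines are not parallel, and w · n = -97 ≠ 0 so they do not intersect; hence they are skew.
Distance = |w · n| / |n| = |-97| / √1547 ≈ 2.4662.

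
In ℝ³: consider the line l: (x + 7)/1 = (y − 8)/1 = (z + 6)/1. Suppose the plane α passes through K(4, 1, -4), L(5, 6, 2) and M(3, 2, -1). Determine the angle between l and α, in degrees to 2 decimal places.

l has direction (1, 1, 1) through (-7, 8, -6).
KL = (1, 5, 6), KM = (-1, 1, 3); a normal to α is KL × KM = (9, -9, 6).
Using K: α has equation 9x - 9y + 6z = 3.
sin θ = |n·v| / (|n||v|) = |6| / (√198 · √3) = 0.24618.
θ ≈ 14.25°.

14.25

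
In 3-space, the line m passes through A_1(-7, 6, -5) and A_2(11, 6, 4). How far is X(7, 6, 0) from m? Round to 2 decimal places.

A direction vector for m is A_2 − A_1 = (18, 0, 9).
Taking (-7, 6, -5) on m with direction v = (18, 0, 9): w = X − (-7, 6, -5) = (14, 0, 5), and w × v = (0, -36, 0).
Distance = |w × v| / |v| = √1296 / √405 ≈ 1.79.

1.79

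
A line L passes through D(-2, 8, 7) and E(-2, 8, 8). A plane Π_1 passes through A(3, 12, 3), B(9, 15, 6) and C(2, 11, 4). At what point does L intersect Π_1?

A direction vector for L is E − D = (0, 0, 1).
AB = (6, 3, 3), AC = (-1, -1, 1); a normal to Π_1 is AB × AC = (6, -9, -3).
Using A: Π_1 has equation 6x - 9y - 3z = -99.
Substitute r = (-2, 8, 7) + t(0, 0, 1) into the plane: -105 + (-3)t = -99, so t = -2.
Intersection: (-2, 8, 7) + (-2)·(0, 0, 1) = (-2, 8, 5).

(-2, 8, 5)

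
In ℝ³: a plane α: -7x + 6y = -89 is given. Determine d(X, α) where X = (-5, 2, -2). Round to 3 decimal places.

14.751

n·X − d = (-7)·(-5) + (6)·(2) + (0)·(-2) − (-89) = 136; |n| = √85.
Distance = |136| / √85 = 136/√85 ≈ 14.751.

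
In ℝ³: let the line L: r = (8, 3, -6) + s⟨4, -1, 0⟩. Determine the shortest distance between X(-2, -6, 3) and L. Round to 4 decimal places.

Taking (8, 3, -6) on L with direction v = (4, -1, 0): w = X − (8, 3, -6) = (-10, -9, 9), and w × v = (9, 36, 46).
Distance = |w × v| / |v| = √3493 / √17 ≈ 14.3342.

14.3342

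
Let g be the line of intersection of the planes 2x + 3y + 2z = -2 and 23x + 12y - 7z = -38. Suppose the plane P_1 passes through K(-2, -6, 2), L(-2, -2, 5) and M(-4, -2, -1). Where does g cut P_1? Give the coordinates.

Direction of g: (2, 3, 2) × (23, 12, -7) = (-45, 60, -45).
A point on g: solving the two plane equations with x = 0 gives (0, -2, 2).
KL = (0, 4, 3), KM = (-2, 4, -3); a normal to P_1 is KL × KM = (-24, -6, 8).
Using K: P_1 has equation -24x - 6y + 8z = 100.
Substitute r = (0, -2, 2) + t(-45, 60, -45) into the plane: 28 + 360t = 100, so t = 1/5.
Intersection: (0, -2, 2) + (1/5)·(-45, 60, -45) = (-9, 10, -7).

(-9, 10, -7)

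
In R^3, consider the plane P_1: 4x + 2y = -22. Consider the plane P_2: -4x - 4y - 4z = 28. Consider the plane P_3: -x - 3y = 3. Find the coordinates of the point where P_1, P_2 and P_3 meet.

(-6, 1, -2)

Solving the 3×3 linear system 4x + 2y = -22, -4x - 4y - 4z = 28, -x - 3y = 3 (e.g. by elimination or Cramer's rule, determinant = -40) gives (-6, 1, -2).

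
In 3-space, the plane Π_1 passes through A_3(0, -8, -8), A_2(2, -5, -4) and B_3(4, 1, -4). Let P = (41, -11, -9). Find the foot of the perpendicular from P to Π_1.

A_3A_2 = (2, 3, 4), A_3B_3 = (4, 9, 4); a normal to Π_1 is A_3A_2 × A_3B_3 = (-24, 8, 6).
Using A_3: Π_1 has equation -24x + 8y + 6z = -112.
Foot = P − λn with λ = (n·P − d)/|n|² = (-1126 − (-112))/676 = -3/2.
Foot = (41, -11, -9) − (-3/2)·(-24, 8, 6) = (5, 1, 0).

(5, 1, 0)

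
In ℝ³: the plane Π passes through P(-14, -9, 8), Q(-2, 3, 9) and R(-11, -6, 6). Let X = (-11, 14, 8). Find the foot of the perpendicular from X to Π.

PQ = (12, 12, 1), PR = (3, 3, -2); a normal to Π is PQ × PR = (-27, 27, 0).
Using P: Π has equation -27x + 27y = 135.
Foot = X − λn with λ = (n·X − d)/|n|² = (675 − 135)/1458 = 10/27.
Foot = (-11, 14, 8) − (10/27)·(-27, 27, 0) = (-1, 4, 8).

(-1, 4, 8)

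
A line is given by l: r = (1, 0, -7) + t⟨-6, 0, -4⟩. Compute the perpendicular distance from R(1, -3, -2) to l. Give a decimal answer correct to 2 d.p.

Taking (1, 0, -7) on l with direction v = (-6, 0, -4): w = R − (1, 0, -7) = (0, -3, 5), and w × v = (12, -30, -18).
Distance = |w × v| / |v| = √1368 / √52 ≈ 5.13.

5.13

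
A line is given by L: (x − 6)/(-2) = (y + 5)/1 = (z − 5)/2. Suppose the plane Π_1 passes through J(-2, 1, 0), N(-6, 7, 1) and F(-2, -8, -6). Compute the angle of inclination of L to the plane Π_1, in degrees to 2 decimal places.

L has direction (-2, 1, 2) through (6, -5, 5).
JN = (-4, 6, 1), JF = (0, -9, -6); a normal to Π_1 is JN × JF = (-27, -24, 36).
Using J: Π_1 has equation -27x - 24y + 36z = 30.
sin θ = |n·v| / (|n||v|) = |102| / (√2601 · √9) = 0.66667.
θ ≈ 41.81°.

41.81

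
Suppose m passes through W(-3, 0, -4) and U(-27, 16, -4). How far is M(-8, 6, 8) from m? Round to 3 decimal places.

A direction vector for m is U − W = (-24, 16, 0).
Taking (-3, 0, -4) on m with direction v = (-24, 16, 0): w = M − (-3, 0, -4) = (-5, 6, 12), and w × v = (-192, -288, 64).
Distance = |w × v| / |v| = √123904 / √832 ≈ 12.203.

12.203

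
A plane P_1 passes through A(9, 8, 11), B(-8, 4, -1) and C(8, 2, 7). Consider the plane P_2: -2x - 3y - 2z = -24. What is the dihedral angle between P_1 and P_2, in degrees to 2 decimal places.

AB = (-17, -4, -12), AC = (-1, -6, -4); a normal to P_1 is AB × AC = (-56, -56, 98).
Using A: P_1 has equation -56x - 56y + 98z = 126.
cos θ = |n₁·n₂| / (|n₁||n₂|) = |84| / (√15876 · √17).
θ = arccos(0.16169) ≈ 80.69°.

80.69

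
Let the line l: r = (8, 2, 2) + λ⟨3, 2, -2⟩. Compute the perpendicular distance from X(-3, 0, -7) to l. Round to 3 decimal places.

13.593

Taking (8, 2, 2) on l with direction v = (3, 2, -2): w = X − (8, 2, 2) = (-11, -2, -9), and w × v = (22, -49, -16).
Distance = |w × v| / |v| = √3141 / √17 ≈ 13.593.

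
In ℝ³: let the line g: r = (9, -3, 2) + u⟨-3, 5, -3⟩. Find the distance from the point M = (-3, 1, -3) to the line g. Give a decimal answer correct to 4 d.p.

Taking (9, -3, 2) on g with direction v = (-3, 5, -3): w = M − (9, -3, 2) = (-12, 4, -5), and w × v = (13, -21, -48).
Distance = |w × v| / |v| = √2914 / √43 ≈ 8.2321.

8.2321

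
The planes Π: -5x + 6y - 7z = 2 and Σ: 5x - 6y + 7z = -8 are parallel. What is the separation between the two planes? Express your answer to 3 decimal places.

0.572

Rescale Σ by 1/(-1): -5x + 6y - 7z = 8. Then distance = |2 − 8| / √110 ≈ 0.572.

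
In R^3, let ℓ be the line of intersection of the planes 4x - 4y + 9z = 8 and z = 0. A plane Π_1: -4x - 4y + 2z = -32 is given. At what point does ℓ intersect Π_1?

Direction of ℓ: (4, -4, 9) × (0, 0, 1) = (-4, -4, 0).
A point on ℓ: solving the two plane equations with x = 7 gives (7, 5, 0).
Substitute r = (7, 5, 0) + t(-4, -4, 0) into the plane: -48 + 32t = -32, so t = 1/2.
Intersection: (7, 5, 0) + (1/2)·(-4, -4, 0) = (5, 3, 0).

(5, 3, 0)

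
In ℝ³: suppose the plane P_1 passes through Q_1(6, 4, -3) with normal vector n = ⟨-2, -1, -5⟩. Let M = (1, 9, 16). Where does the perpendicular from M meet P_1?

(-5, 6, 1)

P_1: n·r = n·Q_1 gives -2x - y - 5z = -1.
Foot = M − λn with λ = (n·M − d)/|n|² = (-91 − (-1))/30 = -3.
Foot = (1, 9, 16) − (-3)·(-2, -1, -5) = (-5, 6, 1).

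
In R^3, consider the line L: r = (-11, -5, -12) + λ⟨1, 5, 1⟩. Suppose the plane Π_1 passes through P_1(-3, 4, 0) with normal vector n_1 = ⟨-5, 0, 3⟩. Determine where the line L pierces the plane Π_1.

Π_1: n_1·r = n_1·P_1 gives -5x + 3z = 15.
Substitute r = (-11, -5, -12) + t(1, 5, 1) into the plane: 19 + (-2)t = 15, so t = 2.
Intersection: (-11, -5, -12) + 2·(1, 5, 1) = (-9, 5, -10).

(-9, 5, -10)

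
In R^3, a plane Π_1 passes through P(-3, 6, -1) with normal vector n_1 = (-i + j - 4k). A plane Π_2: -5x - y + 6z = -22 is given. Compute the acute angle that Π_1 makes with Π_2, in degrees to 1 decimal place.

53.2

Π_1: n_1·r = n_1·P gives -x + y - 4z = 13.
cos θ = |n₁·n₂| / (|n₁||n₂|) = |-20| / (√18 · √62).
θ = arccos(0.59868) ≈ 53.2°.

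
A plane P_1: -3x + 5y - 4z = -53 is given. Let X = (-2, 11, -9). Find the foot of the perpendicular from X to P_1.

Foot = X − λn with λ = (n·X − d)/|n|² = (97 − (-53))/50 = 3.
Foot = (-2, 11, -9) − 3·(-3, 5, -4) = (7, -4, 3).

(7, -4, 3)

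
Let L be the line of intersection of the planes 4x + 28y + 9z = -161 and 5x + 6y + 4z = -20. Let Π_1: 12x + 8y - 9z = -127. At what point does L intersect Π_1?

(0, -8, 7)

Direction of L: (4, 28, 9) × (5, 6, 4) = (58, 29, -116).
A point on L: solving the two plane equations with x = -6 gives (-6, -11, 19).
Substitute r = (-6, -11, 19) + t(58, 29, -116) into the plane: -331 + 1972t = -127, so t = 3/29.
Intersection: (-6, -11, 19) + (3/29)·(58, 29, -116) = (0, -8, 7).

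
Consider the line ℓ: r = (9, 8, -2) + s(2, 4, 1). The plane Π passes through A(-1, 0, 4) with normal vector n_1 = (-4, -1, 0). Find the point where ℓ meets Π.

Π: n_1·r = n_1·A gives -4x - y = 4.
Substitute r = (9, 8, -2) + t(2, 4, 1) into the plane: -44 + (-12)t = 4, so t = -4.
Intersection: (9, 8, -2) + (-4)·(2, 4, 1) = (1, -8, -6).

(1, -8, -6)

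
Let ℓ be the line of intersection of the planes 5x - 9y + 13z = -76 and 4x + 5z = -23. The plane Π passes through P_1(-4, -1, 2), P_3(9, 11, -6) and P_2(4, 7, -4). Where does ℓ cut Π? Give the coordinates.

(-2, 3, -3)

Direction of ℓ: (5, -9, 13) × (4, 0, 5) = (-45, 27, 36).
A point on ℓ: solving the two plane equations with x = -7 gives (-7, 6, 1).
P_1P_3 = (13, 12, -8), P_1P_2 = (8, 8, -6); a normal to Π is P_1P_3 × P_1P_2 = (-8, 14, 8).
Using P_1: Π has equation -8x + 14y + 8z = 34.
Substitute r = (-7, 6, 1) + t(-45, 27, 36) into the plane: 148 + 1026t = 34, so t = -1/9.
Intersection: (-7, 6, 1) + (-1/9)·(-45, 27, 36) = (-2, 3, -3).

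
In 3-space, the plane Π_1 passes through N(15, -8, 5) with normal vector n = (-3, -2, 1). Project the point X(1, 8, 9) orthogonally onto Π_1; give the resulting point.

(4, 10, 8)

Π_1: n·r = n·N gives -3x - 2y + z = -24.
Foot = X − λn with λ = (n·X − d)/|n|² = (-10 − (-24))/14 = 1.
Foot = (1, 8, 9) − 1·(-3, -2, 1) = (4, 10, 8).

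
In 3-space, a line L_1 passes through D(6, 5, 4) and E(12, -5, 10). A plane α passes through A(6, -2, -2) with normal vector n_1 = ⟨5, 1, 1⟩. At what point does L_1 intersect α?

A direction vector for L_1 is E − D = (6, -10, 6).
α: n_1·r = n_1·A gives 5x + y + z = 26.
Substitute r = (6, 5, 4) + t(6, -10, 6) into the plane: 39 + 26t = 26, so t = -1/2.
Intersection: (6, 5, 4) + (-1/2)·(6, -10, 6) = (3, 10, 1).

(3, 10, 1)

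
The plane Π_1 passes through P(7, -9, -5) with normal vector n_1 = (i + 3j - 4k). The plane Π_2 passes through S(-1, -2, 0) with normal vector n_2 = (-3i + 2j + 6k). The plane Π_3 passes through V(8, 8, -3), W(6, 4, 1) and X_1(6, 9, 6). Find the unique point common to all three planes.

Π_1: n_1·r = n_1·P gives x + 3y - 4z = 0.
Π_2: n_2·r = n_2·S gives -3x + 2y + 6z = -1.
VW = (-2, -4, 4), VX_1 = (-2, 1, 9); a normal to Π_3 is VW × VX_1 = (-40, 10, -10).
Using V: Π_3 has equation -40x + 10y - 10z = -210.
Solving the 3×3 linear system x + 3y - 4z = 0, -3x + 2y + 6z = -1, -40x + 10y - 10z = -210 (e.g. by elimination or Cramer's rule, determinant = -1090) gives (5, 1, 2).

(5, 1, 2)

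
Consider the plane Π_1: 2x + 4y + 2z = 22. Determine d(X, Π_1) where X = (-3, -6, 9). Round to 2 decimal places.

n·X − d = (2)·(-3) + (4)·(-6) + (2)·(9) − 22 = -34; |n| = √24.
Distance = |-34| / √24 = 34/√24 ≈ 6.94.

6.94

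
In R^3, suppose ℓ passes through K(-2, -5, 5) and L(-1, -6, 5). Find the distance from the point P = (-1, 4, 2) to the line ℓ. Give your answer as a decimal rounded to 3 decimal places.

7.681

A direction vector for ℓ is L − K = (1, -1, 0).
Taking (-2, -5, 5) on ℓ with direction v = (1, -1, 0): w = P − (-2, -5, 5) = (1, 9, -3), and w × v = (-3, -3, -10).
Distance = |w × v| / |v| = √118 / √2 ≈ 7.681.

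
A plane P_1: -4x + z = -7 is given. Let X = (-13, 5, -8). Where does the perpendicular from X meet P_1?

Foot = X − λn with λ = (n·X − d)/|n|² = (44 − (-7))/17 = 3.
Foot = (-13, 5, -8) − 3·(-4, 0, 1) = (-1, 5, -11).

(-1, 5, -11)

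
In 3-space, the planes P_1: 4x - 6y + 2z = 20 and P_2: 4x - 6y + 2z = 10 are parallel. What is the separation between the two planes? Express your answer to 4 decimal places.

Same normal n = (4, -6, 2) with |n| = √56; distance = |20 − 10| / |n| = 10/√56 ≈ 1.3363.

1.3363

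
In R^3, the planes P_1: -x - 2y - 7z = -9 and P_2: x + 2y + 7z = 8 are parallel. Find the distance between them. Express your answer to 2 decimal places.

0.14

Rescale P_2 by 1/(-1): -x - 2y - 7z = -8. Then distance = |-9 − (-8)| / √54 ≈ 0.14.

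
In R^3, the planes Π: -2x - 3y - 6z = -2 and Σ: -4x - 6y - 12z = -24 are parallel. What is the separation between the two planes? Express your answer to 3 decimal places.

Rescale Σ by 1/2: -2x - 3y - 6z = -12. Then distance = |-2 − (-12)| / √49 ≈ 1.429.

1.429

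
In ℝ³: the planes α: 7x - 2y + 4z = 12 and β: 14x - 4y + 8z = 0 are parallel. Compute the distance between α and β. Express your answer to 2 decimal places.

Rescale β by 1/2: 7x - 2y + 4z = 0. Then distance = |12 − 0| / √69 ≈ 1.44.

1.44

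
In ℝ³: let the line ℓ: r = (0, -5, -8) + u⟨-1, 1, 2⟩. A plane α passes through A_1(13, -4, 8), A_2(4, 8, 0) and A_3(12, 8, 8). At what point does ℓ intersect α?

A_1A_2 = (-9, 12, -8), A_1A_3 = (-1, 12, 0); a normal to α is A_1A_2 × A_1A_3 = (96, 8, -96).
Using A_1: α has equation 96x + 8y - 96z = 448.
Substitute r = (0, -5, -8) + t(-1, 1, 2) into the plane: 728 + (-280)t = 448, so t = 1.
Intersection: (0, -5, -8) + 1·(-1, 1, 2) = (-1, -4, -6).

(-1, -4, -6)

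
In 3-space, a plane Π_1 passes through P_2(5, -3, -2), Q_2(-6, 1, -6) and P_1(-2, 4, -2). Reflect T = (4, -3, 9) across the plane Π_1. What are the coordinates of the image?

(12, 5, -5)

P_2Q_2 = (-11, 4, -4), P_2P_1 = (-7, 7, 0); a normal to Π_1 is P_2Q_2 × P_2P_1 = (28, 28, -49).
Using P_2: Π_1 has equation 28x + 28y - 49z = 154.
λ = (n·T − d)/|n|² = (-413 − 154)/3969 = -1/7.
Reflection = T − 2λn = (4, -3, 9) − (-2/7)·(28, 28, -49) = (12, 5, -5).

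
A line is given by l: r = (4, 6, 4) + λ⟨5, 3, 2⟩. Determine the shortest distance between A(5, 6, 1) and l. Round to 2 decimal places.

3.16

Taking (4, 6, 4) on l with direction v = (5, 3, 2): w = A − (4, 6, 4) = (1, 0, -3), and w × v = (9, -17, 3).
Distance = |w × v| / |v| = √379 / √38 ≈ 3.16.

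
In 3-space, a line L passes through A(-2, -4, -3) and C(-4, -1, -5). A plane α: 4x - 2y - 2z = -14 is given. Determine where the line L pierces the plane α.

(-6, 2, -7)

A direction vector for L is C − A = (-2, 3, -2).
Substitute r = (-2, -4, -3) + t(-2, 3, -2) into the plane: 6 + (-10)t = -14, so t = 2.
Intersection: (-2, -4, -3) + 2·(-2, 3, -2) = (-6, 2, -7).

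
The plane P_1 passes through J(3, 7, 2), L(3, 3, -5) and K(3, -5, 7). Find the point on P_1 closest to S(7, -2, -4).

(3, -2, -4)

JL = (0, -4, -7), JK = (0, -12, 5); a normal to P_1 is JL × JK = (-104, 0, 0).
Using J: P_1 has equation -104x = -312.
Foot = S − λn with λ = (n·S − d)/|n|² = (-728 − (-312))/10816 = -1/26.
Foot = (7, -2, -4) − (-1/26)·(-104, 0, 0) = (3, -2, -4).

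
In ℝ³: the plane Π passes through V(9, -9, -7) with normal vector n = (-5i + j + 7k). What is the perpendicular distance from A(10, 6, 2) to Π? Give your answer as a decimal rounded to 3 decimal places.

8.429

Π: n·r = n·V gives -5x + y + 7z = -103.
n·A − d = (-5)·(10) + (1)·(6) + (7)·(2) − (-103) = 73; |n| = √75.
Distance = |73| / √75 = 73/√75 ≈ 8.429.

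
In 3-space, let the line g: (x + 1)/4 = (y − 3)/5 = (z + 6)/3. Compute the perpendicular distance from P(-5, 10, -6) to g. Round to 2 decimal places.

7.60

g has direction (4, 5, 3) through (-1, 3, -6).
Taking (-1, 3, -6) on g with direction v = (4, 5, 3): w = P − (-1, 3, -6) = (-4, 7, 0), and w × v = (21, 12, -48).
Distance = |w × v| / |v| = √2889 / √50 ≈ 7.60.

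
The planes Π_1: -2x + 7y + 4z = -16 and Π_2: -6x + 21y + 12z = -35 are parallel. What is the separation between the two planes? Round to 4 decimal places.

0.5217

Rescale Π_2 by 1/3: -2x + 7y + 4z = -35/3. Then distance = |-16 − (-35/3)| / √69 ≈ 0.5217.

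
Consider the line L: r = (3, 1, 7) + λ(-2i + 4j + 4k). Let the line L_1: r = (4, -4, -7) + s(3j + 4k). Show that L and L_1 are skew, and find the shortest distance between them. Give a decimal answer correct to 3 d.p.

Common perpendicular direction n = (-2, 4, 4) × (0, 3, 4) = (4, 8, -6).
With w = (4, -4, -7) − (3, 1, 7) = (1, -5, -14), w · n = 48.
Since n ≠ 0 the lines are not parallel, and w · n = 48 ≠ 0 so they do not intersect; hence they are skew.
Distance = |w · n| / |n| = |48| / √116 ≈ 4.457.

4.457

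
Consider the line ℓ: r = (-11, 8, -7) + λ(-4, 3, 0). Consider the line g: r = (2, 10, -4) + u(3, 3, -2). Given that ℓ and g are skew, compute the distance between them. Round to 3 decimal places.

6.750

Common perpendicular direction n = (-4, 3, 0) × (3, 3, -2) = (-6, -8, -21).
With w = (2, 10, -4) − (-11, 8, -7) = (13, 2, 3), w · n = -157.
Distance = |w · n| / |n| = |-157| / √541 ≈ 6.750.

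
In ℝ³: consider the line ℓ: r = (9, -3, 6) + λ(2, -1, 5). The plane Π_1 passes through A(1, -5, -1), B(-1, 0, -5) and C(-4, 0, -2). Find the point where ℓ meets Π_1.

(3, 0, -9)

AB = (-2, 5, -4), AC = (-5, 5, -1); a normal to Π_1 is AB × AC = (15, 18, 15).
Using A: Π_1 has equation 15x + 18y + 15z = -90.
Substitute r = (9, -3, 6) + t(2, -1, 5) into the plane: 171 + 87t = -90, so t = -3.
Intersection: (9, -3, 6) + (-3)·(2, -1, 5) = (3, 0, -9).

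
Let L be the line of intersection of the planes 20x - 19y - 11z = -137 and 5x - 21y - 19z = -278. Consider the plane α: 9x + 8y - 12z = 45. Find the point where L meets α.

(5, 9, 6)

Direction of L: (20, -19, -11) × (5, -21, -19) = (130, 325, -325).
A point on L: solving the two plane equations with x = -3 gives (-3, -11, 26).
Substitute r = (-3, -11, 26) + t(130, 325, -325) into the plane: -427 + 7670t = 45, so t = 4/65.
Intersection: (-3, -11, 26) + (4/65)·(130, 325, -325) = (5, 9, 6).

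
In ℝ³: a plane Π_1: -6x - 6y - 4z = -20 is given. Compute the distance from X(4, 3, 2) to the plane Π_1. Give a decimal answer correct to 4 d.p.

n·X − d = (-6)·(4) + (-6)·(3) + (-4)·(2) − (-20) = -30; |n| = √88.
Distance = |-30| / √88 = 30/√88 ≈ 3.1980.

3.1980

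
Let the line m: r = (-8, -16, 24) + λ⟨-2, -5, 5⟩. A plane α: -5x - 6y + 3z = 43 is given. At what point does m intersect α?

Substitute r = (-8, -16, 24) + t(-2, -5, 5) into the plane: 208 + 55t = 43, so t = -3.
Intersection: (-8, -16, 24) + (-3)·(-2, -5, 5) = (-2, -1, 9).

(-2, -1, 9)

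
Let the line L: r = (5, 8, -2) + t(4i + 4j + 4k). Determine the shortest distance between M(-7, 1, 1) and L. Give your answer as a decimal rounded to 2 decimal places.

Taking (5, 8, -2) on L with direction v = (4, 4, 4): w = M − (5, 8, -2) = (-12, -7, 3), and w × v = (-40, 60, -20).
Distance = |w × v| / |v| = √5600 / √48 ≈ 10.80.

10.80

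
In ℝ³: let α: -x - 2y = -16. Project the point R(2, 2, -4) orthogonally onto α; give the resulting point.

Foot = R − λn with λ = (n·R − d)/|n|² = (-6 − (-16))/5 = 2.
Foot = (2, 2, -4) − 2·(-1, -2, 0) = (4, 6, -4).

(4, 6, -4)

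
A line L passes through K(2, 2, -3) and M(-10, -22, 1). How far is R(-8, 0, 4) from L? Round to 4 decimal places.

10.0401

A direction vector for L is M − K = (-12, -24, 4).
Taking (2, 2, -3) on L with direction v = (-12, -24, 4): w = R − (2, 2, -3) = (-10, -2, 7), and w × v = (160, -44, 216).
Distance = |w × v| / |v| = √74192 / √736 ≈ 10.0401.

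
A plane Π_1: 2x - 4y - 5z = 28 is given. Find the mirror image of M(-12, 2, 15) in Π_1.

λ = (n·M − d)/|n|² = (-107 − 28)/45 = -3.
Reflection = M − 2λn = (-12, 2, 15) − (-6)·(2, -4, -5) = (0, -22, -15).

(0, -22, -15)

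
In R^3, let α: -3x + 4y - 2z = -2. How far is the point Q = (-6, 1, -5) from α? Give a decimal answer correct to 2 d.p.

n·Q − d = (-3)·(-6) + (4)·(1) + (-2)·(-5) − (-2) = 34; |n| = √29.
Distance = |34| / √29 = 34/√29 ≈ 6.31.

6.31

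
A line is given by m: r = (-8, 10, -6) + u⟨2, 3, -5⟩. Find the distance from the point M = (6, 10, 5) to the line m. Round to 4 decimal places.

Taking (-8, 10, -6) on m with direction v = (2, 3, -5): w = M − (-8, 10, -6) = (14, 0, 11), and w × v = (-33, 92, 42).
Distance = |w × v| / |v| = √11317 / √38 ≈ 17.2573.

17.2573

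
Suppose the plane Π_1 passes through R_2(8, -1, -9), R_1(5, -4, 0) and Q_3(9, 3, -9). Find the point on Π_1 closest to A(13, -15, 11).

R_2R_1 = (-3, -3, 9), R_2Q_3 = (1, 4, 0); a normal to Π_1 is R_2R_1 × R_2Q_3 = (-36, 9, -9).
Using R_2: Π_1 has equation -36x + 9y - 9z = -216.
Foot = A − λn with λ = (n·A − d)/|n|² = (-702 − (-216))/1458 = -1/3.
Foot = (13, -15, 11) − (-1/3)·(-36, 9, -9) = (1, -12, 8).

(1, -12, 8)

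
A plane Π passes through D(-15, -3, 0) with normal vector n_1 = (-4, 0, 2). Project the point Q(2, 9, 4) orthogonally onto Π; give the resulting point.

Π: n_1·r = n_1·D gives -4x + 2z = 60.
Foot = Q − λn with λ = (n·Q − d)/|n|² = (0 − 60)/20 = -3.
Foot = (2, 9, 4) − (-3)·(-4, 0, 2) = (-10, 9, 10).

(-10, 9, 10)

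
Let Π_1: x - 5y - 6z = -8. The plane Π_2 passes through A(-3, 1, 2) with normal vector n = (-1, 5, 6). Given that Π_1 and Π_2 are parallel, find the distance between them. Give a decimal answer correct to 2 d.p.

1.52

Π_2: n·r = n·A gives -x + 5y + 6z = 20.
Rescale Π_2 by 1/(-1): x - 5y - 6z = -20. Then distance = |-8 − (-20)| / √62 ≈ 1.52.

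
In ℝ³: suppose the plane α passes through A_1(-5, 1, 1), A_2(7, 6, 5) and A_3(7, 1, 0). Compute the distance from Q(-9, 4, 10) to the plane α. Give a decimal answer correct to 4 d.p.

A_1A_2 = (12, 5, 4), A_1A_3 = (12, 0, -1); a normal to α is A_1A_2 × A_1A_3 = (-5, 60, -60).
Using A_1: α has equation -5x + 60y - 60z = 25.
n·Q − d = (-5)·(-9) + (60)·(4) + (-60)·(10) − 25 = -340; |n| = √7225.
Distance = |-340| / √7225 = 340/√7225 ≈ 4.0000.

4.0000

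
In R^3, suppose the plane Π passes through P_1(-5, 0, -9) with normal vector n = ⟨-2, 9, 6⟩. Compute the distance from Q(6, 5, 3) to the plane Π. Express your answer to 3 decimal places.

Π: n·r = n·P_1 gives -2x + 9y + 6z = -44.
n·Q − d = (-2)·(6) + (9)·(5) + (6)·(3) − (-44) = 95; |n| = √121.
Distance = |95| / √121 = 95/√121 ≈ 8.636.

8.636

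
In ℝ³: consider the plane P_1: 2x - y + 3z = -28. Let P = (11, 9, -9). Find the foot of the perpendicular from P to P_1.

Foot = P − λn with λ = (n·P − d)/|n|² = (-14 − (-28))/14 = 1.
Foot = (11, 9, -9) − 1·(2, -1, 3) = (9, 10, -12).

(9, 10, -12)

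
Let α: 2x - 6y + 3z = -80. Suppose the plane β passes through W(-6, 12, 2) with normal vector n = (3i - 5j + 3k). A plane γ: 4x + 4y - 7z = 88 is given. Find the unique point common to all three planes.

β: n·r = n·W gives 3x - 5y + 3z = -72.
Solving the 3×3 linear system 2x - 6y + 3z = -80, 3x - 5y + 3z = -72, 4x + 4y - 7z = 88 (e.g. by elimination or Cramer's rule, determinant = -56) gives (-1, 9, -8).

(-1, 9, -8)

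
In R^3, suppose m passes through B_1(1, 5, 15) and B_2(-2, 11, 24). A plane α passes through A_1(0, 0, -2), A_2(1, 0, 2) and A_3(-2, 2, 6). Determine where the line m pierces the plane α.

A direction vector for m is B_2 − B_1 = (-3, 6, 9).
A_1A_2 = (1, 0, 4), A_1A_3 = (-2, 2, 8); a normal to α is A_1A_2 × A_1A_3 = (-8, -16, 2).
Using A_1: α has equation -8x - 16y + 2z = -4.
Substitute r = (1, 5, 15) + t(-3, 6, 9) into the plane: -58 + (-54)t = -4, so t = -1.
Intersection: (1, 5, 15) + (-1)·(-3, 6, 9) = (4, -1, 6).

(4, -1, 6)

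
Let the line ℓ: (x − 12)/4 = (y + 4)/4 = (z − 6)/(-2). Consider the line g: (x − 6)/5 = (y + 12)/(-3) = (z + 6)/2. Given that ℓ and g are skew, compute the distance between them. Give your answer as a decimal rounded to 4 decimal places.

ℓ has direction (4, 4, -2) through (12, -4, 6).
g has direction (5, -3, 2) through (6, -12, -6).
Common perpendicular direction n = (4, 4, -2) × (5, -3, 2) = (2, -18, -32).
With w = (6, -12, -6) − (12, -4, 6) = (-6, -8, -12), w · n = 516.
Distance = |w · n| / |n| = |516| / √1352 ≈ 14.0333.

14.0333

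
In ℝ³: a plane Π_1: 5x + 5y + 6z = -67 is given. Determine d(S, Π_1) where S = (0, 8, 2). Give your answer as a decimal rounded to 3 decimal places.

n·S − d = (5)·(0) + (5)·(8) + (6)·(2) − (-67) = 119; |n| = √86.
Distance = |119| / √86 = 119/√86 ≈ 12.832.

12.832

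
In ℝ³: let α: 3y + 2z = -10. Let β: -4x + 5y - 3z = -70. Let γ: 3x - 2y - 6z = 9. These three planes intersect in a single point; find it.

(7, -6, 4)

Solving the 3×3 linear system 3y + 2z = -10, -4x + 5y - 3z = -70, 3x - 2y - 6z = 9 (e.g. by elimination or Cramer's rule, determinant = -113) gives (7, -6, 4).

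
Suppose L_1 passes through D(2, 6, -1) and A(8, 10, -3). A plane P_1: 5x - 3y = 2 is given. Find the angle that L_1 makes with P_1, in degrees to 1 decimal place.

A direction vector for L_1 is A − D = (6, 4, -2).
sin θ = |n·v| / (|n||v|) = |18| / (√34 · √56) = 0.41251.
θ ≈ 24.4°.

24.4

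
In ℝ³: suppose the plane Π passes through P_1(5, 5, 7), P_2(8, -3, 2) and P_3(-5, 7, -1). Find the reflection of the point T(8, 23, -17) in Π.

P_1P_2 = (3, -8, -5), P_1P_3 = (-10, 2, -8); a normal to Π is P_1P_2 × P_1P_3 = (74, 74, -74).
Using P_1: Π has equation 74x + 74y - 74z = 222.
λ = (n·T − d)/|n|² = (3552 − 222)/16428 = 15/74.
Reflection = T − 2λn = (8, 23, -17) − (15/37)·(74, 74, -74) = (-22, -7, 13).

(-22, -7, 13)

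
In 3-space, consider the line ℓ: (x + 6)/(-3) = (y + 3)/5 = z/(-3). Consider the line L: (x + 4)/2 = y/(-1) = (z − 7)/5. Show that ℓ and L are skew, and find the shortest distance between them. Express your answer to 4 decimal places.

ℓ has direction (-3, 5, -3) through (-6, -3, 0).
L has direction (2, -1, 5) through (-4, 0, 7).
Common perpendicular direction n = (-3, 5, -3) × (2, -1, 5) = (22, 9, -7).
With w = (-4, 0, 7) − (-6, -3, 0) = (2, 3, 7), w · n = 22.
Since n ≠ 0 the lines are not parallel, and w · n = 22 ≠ 0 so they do not intersect; hence they are skew.
Distance = |w · n| / |n| = |22| / √614 ≈ 0.8878.

0.8878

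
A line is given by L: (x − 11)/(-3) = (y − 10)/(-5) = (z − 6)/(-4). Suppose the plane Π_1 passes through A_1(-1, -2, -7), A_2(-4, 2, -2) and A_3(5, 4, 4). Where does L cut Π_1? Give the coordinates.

(5, 0, -2)

L has direction (-3, -5, -4) through (11, 10, 6).
A_1A_2 = (-3, 4, 5), A_1A_3 = (6, 6, 11); a normal to Π_1 is A_1A_2 × A_1A_3 = (14, 63, -42).
Using A_1: Π_1 has equation 14x + 63y - 42z = 154.
Substitute r = (11, 10, 6) + t(-3, -5, -4) into the plane: 532 + (-189)t = 154, so t = 2.
Intersection: (11, 10, 6) + 2·(-3, -5, -4) = (5, 0, -2).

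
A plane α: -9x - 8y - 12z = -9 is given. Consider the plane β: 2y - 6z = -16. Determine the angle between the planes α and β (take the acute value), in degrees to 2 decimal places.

cos θ = |n₁·n₂| / (|n₁||n₂|) = |56| / (√289 · √40).
θ = arccos(0.52085) ≈ 58.61°.

58.61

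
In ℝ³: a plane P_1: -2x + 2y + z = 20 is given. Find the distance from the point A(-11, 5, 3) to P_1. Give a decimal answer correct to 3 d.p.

n·A − d = (-2)·(-11) + (2)·(5) + (1)·(3) − 20 = 15; |n| = √9.
Distance = |15| / √9 = 15/√9 ≈ 5.000.

5.000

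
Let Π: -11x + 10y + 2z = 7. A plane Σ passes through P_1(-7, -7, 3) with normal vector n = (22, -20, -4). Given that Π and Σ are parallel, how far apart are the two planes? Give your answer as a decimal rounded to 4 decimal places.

Σ: n·r = n·P_1 gives 22x - 20y - 4z = -26.
Rescale Σ by 1/(-2): -11x + 10y + 2z = 13. Then distance = |7 − 13| / √225 ≈ 0.4000.

0.4000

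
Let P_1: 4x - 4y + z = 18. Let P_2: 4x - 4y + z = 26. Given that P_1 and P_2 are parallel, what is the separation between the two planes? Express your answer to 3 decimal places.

1.393

Same normal n = (4, -4, 1) with |n| = √33; distance = |18 − 26| / |n| = 8/√33 ≈ 1.393.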